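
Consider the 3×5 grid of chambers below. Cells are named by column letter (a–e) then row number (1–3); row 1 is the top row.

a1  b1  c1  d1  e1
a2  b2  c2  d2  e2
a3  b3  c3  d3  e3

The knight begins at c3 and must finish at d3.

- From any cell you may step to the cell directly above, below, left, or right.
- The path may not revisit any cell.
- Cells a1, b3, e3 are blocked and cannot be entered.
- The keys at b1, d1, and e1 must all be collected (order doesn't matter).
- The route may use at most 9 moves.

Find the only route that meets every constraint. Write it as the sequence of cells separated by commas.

c3, c2, b2, b1, c1, d1, e1, e2, d2, d3

Any route must reach b1, d1, and e1 and still end at d3 within 9 moves, so the order of the required stops is forced.
Route from c3: up to c2, left to b2, up to b1, 3× right (reaching e1), down to e2, left to d2, down to d3 — 9 moves in all.
Check: all required cells visited; 9 ≤ 9 moves.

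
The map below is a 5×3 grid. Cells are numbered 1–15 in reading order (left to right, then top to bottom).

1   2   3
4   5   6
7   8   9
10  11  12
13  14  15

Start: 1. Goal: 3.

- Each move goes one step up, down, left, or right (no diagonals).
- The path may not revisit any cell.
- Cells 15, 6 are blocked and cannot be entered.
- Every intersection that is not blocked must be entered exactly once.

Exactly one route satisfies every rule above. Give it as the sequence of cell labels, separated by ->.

Need to visit all 13 open cells exactly once, starting at 1 and ending at 3.
Cell 12 has only two open neighbours (9 and 11), so the path must pass straight through it: one of those is the cell it's entered from and the other is where it exits.
Route from 1: 4× down (reaching 13), right to 14, up to 11, right to 12, up to 9, left to 8, 2× up (reaching 2), right to 3 — 12 moves in all.
Check: all 13 open cells covered.

1 -> 4 -> 7 -> 10 -> 13 -> 14 -> 11 -> 12 -> 9 -> 8 -> 5 -> 2 -> 3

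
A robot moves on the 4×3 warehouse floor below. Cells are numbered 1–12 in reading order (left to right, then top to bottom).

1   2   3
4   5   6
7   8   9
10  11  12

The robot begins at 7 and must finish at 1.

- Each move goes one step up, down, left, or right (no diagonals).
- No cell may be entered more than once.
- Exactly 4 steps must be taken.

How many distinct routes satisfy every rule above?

3

Need simple routes of exactly 4 moves from 7 to 1 (Manhattan distance 2, so 1 moves are spent on a detour and 1 undoing it).
Enumerating: 7 4 5 2 1 | 7 8 5 2 1 | 7 8 5 4 1.
That gives 3 routes.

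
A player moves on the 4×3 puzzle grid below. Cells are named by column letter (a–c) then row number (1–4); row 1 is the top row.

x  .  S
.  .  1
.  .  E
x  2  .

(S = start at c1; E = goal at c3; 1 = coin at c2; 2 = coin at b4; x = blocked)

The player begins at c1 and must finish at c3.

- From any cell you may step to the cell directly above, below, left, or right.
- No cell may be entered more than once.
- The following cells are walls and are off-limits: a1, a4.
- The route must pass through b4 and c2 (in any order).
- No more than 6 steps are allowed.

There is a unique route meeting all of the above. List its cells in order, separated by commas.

c1, c2, b2, b3, b4, c4, c3

The budget equals the shortest possible length, so every move has to be on a shortest route through the required cells.
Route from c1: down 1 to c2, left 1 to b2, down 2 to b4, right 1 to c4, up 1 to c3 — 6 moves in all.
Check: all required cells visited; 6 ≤ 6 moves.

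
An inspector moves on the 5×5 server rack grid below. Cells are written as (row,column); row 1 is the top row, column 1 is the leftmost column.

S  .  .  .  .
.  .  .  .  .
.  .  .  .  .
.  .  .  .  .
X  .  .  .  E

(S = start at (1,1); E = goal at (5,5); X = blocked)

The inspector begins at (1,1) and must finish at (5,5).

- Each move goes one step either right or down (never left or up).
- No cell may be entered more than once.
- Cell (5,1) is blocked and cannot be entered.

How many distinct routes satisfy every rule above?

A right/down-only route from (1,1) to (5,5) makes exactly 4 down-moves and 4 right-moves in some order.
With no other constraints that would be C(8,4) = 70 routes.
Subtract routes through each blocked cell (inclusion–exclusion for overlaps): − through (5,1): 1 → 69.
That gives 69 routes.

69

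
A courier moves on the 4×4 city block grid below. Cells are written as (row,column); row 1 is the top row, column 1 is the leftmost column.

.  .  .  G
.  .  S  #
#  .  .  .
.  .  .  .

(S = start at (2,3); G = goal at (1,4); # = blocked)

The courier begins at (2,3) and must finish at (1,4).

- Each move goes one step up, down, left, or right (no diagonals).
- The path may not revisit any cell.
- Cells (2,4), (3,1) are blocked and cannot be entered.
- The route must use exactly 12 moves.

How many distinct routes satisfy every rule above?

1

Need simple routes of exactly 12 moves from (2,3) to (1,4) (Manhattan distance 2, so 5 moves are spent on a detour and 5 undoing it).
Enumerating: (2,3) (3,3) (3,4) (4,4) (4,3) (4,2) (3,2) (2,2) (2,1) (1,1) (1,2) (1,3) (1,4).
That gives 1 route.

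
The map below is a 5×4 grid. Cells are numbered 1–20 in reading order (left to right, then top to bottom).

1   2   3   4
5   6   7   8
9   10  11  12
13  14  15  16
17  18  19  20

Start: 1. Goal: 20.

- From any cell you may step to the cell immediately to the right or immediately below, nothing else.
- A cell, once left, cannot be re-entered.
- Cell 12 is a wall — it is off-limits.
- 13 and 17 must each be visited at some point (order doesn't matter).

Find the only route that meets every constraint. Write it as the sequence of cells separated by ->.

1 -> 5 -> 9 -> 13 -> 17 -> 18 -> 19 -> 20

Moves only go right or down, so the column and row indices never decrease.
Route from 1: 4× down (reaching 17), 3× right (reaching 20) — 7 moves in all.
Check: all required cells visited.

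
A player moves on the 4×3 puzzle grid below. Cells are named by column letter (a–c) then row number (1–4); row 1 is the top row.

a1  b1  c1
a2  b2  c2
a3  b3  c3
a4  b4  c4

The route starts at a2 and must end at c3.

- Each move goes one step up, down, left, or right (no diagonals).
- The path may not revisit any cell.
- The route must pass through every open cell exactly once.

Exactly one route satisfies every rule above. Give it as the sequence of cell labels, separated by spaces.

Need to visit all 12 open cells exactly once, starting at a2 and ending at c3.
Cell c4 has only two open neighbours (c3 and b4), so the path must pass straight through it: one of those is the cell it's entered from and the other is where it exits.
Route from a2: up to a1, 2× right (reaching c1), down to c2, left to b2, down to b3, left to a3, down to a4, 2× right (reaching c4), up to c3 — 11 moves in all.
Check: all 12 open cells covered.

a2 a1 b1 c1 c2 b2 b3 a3 a4 b4 c4 c3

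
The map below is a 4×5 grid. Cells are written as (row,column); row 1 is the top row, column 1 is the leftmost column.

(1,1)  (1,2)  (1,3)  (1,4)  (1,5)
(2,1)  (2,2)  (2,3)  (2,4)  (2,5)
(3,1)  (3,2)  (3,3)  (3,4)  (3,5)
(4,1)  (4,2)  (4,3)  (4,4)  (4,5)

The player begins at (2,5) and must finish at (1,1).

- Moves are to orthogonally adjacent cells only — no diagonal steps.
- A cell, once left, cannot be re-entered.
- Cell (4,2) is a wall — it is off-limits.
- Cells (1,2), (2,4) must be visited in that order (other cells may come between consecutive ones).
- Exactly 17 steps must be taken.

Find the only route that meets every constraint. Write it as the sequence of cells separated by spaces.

The waypoints must appear in the order (1,2), (2,4), with no cell reused.
Route from (2,5): up 1 to (1,5), left 3 to (1,2), down 1 to (2,2), right 2 to (2,4), down 1 to (3,4), right 1 to (3,5), down 1 to (4,5), left 2 to (4,3), up 1 to (3,3), left 2 to (3,1), up 2 to (1,1) — 17 moves in all.
Check: order respected ((1,2) at step 4, (2,4) at step 7); 17 moves as required.

(2,5) (1,5) (1,4) (1,3) (1,2) (2,2) (2,3) (2,4) (3,4) (3,5) (4,5) (4,4) (4,3) (3,3) (3,2) (3,1) (2,1) (1,1)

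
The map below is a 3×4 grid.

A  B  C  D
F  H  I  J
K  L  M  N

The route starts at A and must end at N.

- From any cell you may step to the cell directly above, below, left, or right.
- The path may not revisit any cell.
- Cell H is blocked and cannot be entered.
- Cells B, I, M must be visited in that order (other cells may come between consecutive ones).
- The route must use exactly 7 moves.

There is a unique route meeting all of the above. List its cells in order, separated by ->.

A -> B -> C -> D -> J -> I -> M -> N

The waypoints must appear in the order B, I, M, with no cell reused.
Route from A: right 3 to D, down 1 to J, left 1 to I, down 1 to M, right 1 to N — 7 moves in all.
Check: order respected (B at step 1, I at step 5, M at step 6); 7 moves as required.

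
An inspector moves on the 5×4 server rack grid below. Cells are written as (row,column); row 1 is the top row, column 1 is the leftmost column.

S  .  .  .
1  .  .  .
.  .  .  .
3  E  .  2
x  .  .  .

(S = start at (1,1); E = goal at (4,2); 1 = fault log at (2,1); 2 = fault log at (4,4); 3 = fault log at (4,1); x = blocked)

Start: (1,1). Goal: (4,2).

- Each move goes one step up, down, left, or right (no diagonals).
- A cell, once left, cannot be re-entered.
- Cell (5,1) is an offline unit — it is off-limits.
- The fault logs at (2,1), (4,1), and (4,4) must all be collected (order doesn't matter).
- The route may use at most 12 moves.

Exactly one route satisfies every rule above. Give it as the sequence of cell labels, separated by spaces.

Any route must reach (2,1), (4,1), and (4,4) and still end at (4,2) within 12 moves, so the order of the required stops is forced.
Route from (1,1): down 1 to (2,1), right 3 to (2,4), down 2 to (4,4), left 1 to (4,3), up 1 to (3,3), left 2 to (3,1), down 1 to (4,1), right 1 to (4,2) — 12 moves in all.
Check: all required cells visited; 12 ≤ 12 moves.

(1,1) (2,1) (2,2) (2,3) (2,4) (3,4) (4,4) (4,3) (3,3) (3,2) (3,1) (4,1) (4,2)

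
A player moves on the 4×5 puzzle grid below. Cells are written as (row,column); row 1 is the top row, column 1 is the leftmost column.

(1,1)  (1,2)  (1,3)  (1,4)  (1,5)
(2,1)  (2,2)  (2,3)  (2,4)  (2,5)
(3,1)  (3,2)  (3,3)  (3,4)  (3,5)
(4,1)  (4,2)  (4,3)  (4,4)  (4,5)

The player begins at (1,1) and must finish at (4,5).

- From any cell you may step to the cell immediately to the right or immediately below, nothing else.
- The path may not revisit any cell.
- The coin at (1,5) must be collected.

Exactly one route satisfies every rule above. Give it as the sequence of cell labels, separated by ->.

Moves only go right or down, so the column and row indices never decrease.
Route from (1,1): right 4 to (1,5), down 3 to (4,5) — 7 moves in all.
Check: all required cells visited.

(1,1) -> (1,2) -> (1,3) -> (1,4) -> (1,5) -> (2,5) -> (3,5) -> (4,5)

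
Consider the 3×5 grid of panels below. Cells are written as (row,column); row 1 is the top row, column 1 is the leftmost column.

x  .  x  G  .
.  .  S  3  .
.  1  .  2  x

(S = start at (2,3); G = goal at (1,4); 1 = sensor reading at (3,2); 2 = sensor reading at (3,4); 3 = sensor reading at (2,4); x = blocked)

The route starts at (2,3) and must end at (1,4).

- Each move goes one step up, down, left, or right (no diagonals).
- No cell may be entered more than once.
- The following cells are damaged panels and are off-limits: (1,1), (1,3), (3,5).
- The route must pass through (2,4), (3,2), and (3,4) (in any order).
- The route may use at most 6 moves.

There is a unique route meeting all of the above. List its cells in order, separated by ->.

The budget equals the shortest possible length, so every move has to be on a shortest route through the required cells.
Route from (2,3): left 1 to (2,2), down 1 to (3,2), right 2 to (3,4), up 2 to (1,4) — 6 moves in all.
Check: all required cells visited; 6 ≤ 6 moves.

(2,3) -> (2,2) -> (3,2) -> (3,3) -> (3,4) -> (2,4) -> (1,4)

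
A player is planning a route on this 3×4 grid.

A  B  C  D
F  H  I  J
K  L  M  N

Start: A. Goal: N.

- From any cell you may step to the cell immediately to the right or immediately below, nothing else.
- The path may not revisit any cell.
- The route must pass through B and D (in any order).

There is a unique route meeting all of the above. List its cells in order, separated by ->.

Moves only go right or down, so the column and row indices never decrease.
Route from A: right 3 to D, down 2 to N — 5 moves in all.
Check: all required cells visited.

A -> B -> C -> D -> J -> N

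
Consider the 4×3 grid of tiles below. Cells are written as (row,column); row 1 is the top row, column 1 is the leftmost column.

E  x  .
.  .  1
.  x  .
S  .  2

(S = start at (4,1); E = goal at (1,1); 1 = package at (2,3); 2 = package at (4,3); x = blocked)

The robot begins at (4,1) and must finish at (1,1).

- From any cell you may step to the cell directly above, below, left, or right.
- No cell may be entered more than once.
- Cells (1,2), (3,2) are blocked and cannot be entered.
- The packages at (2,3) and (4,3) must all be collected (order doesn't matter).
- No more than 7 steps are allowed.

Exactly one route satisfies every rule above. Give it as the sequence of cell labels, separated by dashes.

(4,1) - (4,2) - (4,3) - (3,3) - (2,3) - (2,2) - (2,1) - (1,1)

The 7-move cap with required stops at (2,3), (4,3) leaves no slack for detours.
Route from (4,1): 2× right (reaching (4,3)), 2× up (reaching (2,3)), 2× left (reaching (2,1)), up to (1,1) — 7 moves in all.
Check: all required cells visited; 7 ≤ 7 moves.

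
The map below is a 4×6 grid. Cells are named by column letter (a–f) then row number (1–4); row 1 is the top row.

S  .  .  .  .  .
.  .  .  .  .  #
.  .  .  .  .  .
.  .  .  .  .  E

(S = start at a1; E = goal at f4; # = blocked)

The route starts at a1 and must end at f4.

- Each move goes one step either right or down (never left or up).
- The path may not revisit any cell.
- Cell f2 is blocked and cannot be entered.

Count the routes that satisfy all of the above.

A right/down-only route from a1 to f4 makes exactly 3 down-moves and 5 right-moves in some order.
With no other constraints that would be C(8,3) = 56 routes.
Subtract routes through each blocked cell (inclusion–exclusion for overlaps): − through f2: 6 → 50.
That gives 50 routes.

50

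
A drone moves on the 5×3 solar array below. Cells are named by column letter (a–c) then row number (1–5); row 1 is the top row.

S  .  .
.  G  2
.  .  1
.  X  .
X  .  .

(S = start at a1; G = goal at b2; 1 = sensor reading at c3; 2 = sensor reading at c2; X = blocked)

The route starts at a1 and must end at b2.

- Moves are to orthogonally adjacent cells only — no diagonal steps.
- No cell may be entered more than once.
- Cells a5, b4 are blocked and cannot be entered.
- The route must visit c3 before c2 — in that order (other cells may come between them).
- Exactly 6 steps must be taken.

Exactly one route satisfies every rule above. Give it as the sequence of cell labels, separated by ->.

The waypoints must appear in the order c3, c2, with no cell reused.
Route from a1: 2× down (reaching a3), 2× right (reaching c3), up to c2, left to b2 — 6 moves in all.
Check: order respected (1 at step 4, 2 at step 5); 6 moves as required.

a1 -> a2 -> a3 -> b3 -> c3 -> c2 -> b2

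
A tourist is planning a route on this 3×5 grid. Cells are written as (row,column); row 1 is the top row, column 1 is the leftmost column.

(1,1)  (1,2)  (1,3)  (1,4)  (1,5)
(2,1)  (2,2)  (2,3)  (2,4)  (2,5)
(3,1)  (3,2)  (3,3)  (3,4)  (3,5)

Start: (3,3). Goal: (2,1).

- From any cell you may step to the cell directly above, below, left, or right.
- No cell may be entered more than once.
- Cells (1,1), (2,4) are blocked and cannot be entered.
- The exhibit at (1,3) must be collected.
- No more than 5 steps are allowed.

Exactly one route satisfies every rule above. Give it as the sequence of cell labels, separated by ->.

(3,3) -> (2,3) -> (1,3) -> (1,2) -> (2,2) -> (2,1)

Any route must reach (1,3) and still end at (2,1) within 5 moves, so the order of the required stops is forced.
Route from (3,3): 2× up (reaching (1,3)), left to (1,2), down to (2,2), left to (2,1) — 5 moves in all.
Check: all required cells visited; 5 ≤ 5 moves.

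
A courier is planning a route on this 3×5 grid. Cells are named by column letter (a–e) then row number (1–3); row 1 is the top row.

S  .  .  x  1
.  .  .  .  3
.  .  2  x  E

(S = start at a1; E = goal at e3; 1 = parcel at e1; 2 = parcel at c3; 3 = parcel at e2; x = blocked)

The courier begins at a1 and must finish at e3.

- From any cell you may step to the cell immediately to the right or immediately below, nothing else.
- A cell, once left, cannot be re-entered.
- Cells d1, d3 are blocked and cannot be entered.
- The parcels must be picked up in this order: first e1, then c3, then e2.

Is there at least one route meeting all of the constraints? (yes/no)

c3 lies to the left of e1, so going from e1 to c3 would need a leftward move — but moves only go right/down, so e1 cannot be visited before c3.

no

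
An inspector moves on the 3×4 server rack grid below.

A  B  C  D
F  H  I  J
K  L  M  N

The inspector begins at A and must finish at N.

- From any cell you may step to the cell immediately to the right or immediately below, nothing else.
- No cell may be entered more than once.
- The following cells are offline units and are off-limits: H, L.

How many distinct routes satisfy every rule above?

A right/down-only route from A to N makes exactly 2 down-moves and 3 right-moves in some order.
With no other constraints that would be C(5,2) = 10 routes.
Subtract routes through each blocked cell (inclusion–exclusion for overlaps): − through H: 6 − through L: 3 + through H&L: 2 → 3.
That gives 3 routes.

3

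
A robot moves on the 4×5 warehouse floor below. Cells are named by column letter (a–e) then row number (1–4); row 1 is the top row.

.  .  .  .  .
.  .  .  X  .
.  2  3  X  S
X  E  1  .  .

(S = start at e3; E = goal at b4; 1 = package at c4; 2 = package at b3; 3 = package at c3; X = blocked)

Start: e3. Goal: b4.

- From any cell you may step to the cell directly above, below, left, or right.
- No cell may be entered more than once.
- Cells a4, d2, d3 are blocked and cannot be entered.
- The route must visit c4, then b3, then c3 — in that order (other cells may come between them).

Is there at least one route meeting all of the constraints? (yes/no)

Ignoring the required order, 16 revisit-free routes from e3 to b4 pass through all of c4, b3, and c3; the waypoint orders that occur are b3 → c3 → c4 (8); c4 → c3 → b3 (8) — never c4 → b3 → c3.

no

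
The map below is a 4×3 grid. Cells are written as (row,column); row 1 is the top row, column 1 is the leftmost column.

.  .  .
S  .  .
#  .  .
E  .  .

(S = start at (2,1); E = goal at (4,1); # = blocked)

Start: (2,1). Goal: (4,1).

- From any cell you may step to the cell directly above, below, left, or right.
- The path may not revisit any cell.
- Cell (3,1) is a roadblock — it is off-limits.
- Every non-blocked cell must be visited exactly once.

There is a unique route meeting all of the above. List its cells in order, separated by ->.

Need to visit all 11 open cells exactly once, starting at (2,1) and ending at (4,1).
Cell (1,1) has only two open neighbours ((2,1) and (1,2)), so the path must pass straight through it: one of those is the cell it's entered from and the other is where it exits.
Route from (2,1): up 1 to (1,1), right 2 to (1,3), down 1 to (2,3), left 1 to (2,2), down 1 to (3,2), right 1 to (3,3), down 1 to (4,3), left 2 to (4,1) — 10 moves in all.
Check: all 11 open cells covered.

(2,1) -> (1,1) -> (1,2) -> (1,3) -> (2,3) -> (2,2) -> (3,2) -> (3,3) -> (4,3) -> (4,2) -> (4,1)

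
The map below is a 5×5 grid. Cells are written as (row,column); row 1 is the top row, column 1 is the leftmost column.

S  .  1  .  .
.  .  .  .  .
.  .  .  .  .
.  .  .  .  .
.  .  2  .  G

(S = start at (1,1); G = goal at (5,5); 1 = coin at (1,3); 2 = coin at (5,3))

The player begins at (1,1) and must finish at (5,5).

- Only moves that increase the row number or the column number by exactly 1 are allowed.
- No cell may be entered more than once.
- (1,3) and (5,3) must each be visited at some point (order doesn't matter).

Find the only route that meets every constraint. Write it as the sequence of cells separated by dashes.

(1,1) - (1,2) - (1,3) - (2,3) - (3,3) - (4,3) - (5,3) - (5,4) - (5,5)

Moves only go right or down, so the column and row indices never decrease.
Route from (1,1): right 2 to (1,3), down 4 to (5,3), right 2 to (5,5) — 8 moves in all.
Check: all required cells visited.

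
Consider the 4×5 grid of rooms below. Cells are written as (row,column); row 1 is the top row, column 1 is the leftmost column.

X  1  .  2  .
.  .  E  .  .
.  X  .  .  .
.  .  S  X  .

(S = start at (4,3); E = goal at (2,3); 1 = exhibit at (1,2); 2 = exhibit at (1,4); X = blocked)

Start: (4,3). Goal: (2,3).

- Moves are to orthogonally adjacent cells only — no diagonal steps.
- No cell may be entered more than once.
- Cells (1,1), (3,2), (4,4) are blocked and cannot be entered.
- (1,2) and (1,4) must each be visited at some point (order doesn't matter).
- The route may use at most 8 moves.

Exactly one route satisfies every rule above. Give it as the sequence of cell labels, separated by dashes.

Any route must reach (1,2) and (1,4) and still end at (2,3) within 8 moves, so the order of the required stops is forced.
Route from (4,3): up 1 to (3,3), right 1 to (3,4), up 2 to (1,4), left 2 to (1,2), down 1 to (2,2), right 1 to (2,3) — 8 moves in all.
Check: all required cells visited; 8 ≤ 8 moves.

(4,3) - (3,3) - (3,4) - (2,4) - (1,4) - (1,3) - (1,2) - (2,2) - (2,3)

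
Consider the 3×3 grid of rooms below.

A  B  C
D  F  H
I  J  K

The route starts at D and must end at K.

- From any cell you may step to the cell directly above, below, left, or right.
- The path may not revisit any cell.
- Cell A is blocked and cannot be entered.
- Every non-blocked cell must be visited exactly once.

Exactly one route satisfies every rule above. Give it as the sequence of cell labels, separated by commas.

Need to visit all 8 open cells exactly once, starting at D and ending at K.
Cell C has only two open neighbours (H and B), so the path must pass straight through it: one of those is the cell it's entered from and the other is where it exits.
Route from D: down 1 to I, right 1 to J, up 2 to B, right 1 to C, down 2 to K — 7 moves in all.
Check: all 8 open cells covered.

D, I, J, F, B, C, H, K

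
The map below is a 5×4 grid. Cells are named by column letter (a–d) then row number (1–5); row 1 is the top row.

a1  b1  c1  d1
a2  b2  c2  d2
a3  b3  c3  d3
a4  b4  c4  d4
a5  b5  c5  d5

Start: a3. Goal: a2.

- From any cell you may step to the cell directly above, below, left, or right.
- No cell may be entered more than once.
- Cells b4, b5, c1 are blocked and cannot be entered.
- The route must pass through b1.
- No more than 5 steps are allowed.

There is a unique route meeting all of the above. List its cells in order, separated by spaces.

The 5-move cap with required stops at b1 leaves no slack for detours.
Route from a3: right 1 to b3, up 2 to b1, left 1 to a1, down 1 to a2 — 5 moves in all.
Check: all required cells visited; 5 ≤ 5 moves.

a3 b3 b2 b1 a1 a2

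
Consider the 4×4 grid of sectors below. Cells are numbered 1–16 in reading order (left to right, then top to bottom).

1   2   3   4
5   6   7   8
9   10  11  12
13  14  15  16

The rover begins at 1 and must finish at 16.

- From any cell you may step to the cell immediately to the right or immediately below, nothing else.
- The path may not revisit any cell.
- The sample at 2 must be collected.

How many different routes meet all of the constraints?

10

A right/down-only route from 1 to 16 makes exactly 3 down-moves and 3 right-moves in some order.
With no other constraints that would be C(6,3) = 20 routes.
Split at 2 and multiply the segment counts: 1→2: 1; 2→16: 10; product = 10.
That gives 10 routes.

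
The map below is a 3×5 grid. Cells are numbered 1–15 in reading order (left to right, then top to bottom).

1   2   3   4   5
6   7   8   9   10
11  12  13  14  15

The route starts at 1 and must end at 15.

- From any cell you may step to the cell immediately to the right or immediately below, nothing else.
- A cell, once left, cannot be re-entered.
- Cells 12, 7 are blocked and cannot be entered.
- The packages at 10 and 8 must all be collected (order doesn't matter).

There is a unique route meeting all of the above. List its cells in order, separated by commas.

1, 2, 3, 8, 9, 10, 15

Moves only go right or down, so the column and row indices never decrease.
Route from 1: right 2 to 3, down 1 to 8, right 2 to 10, down 1 to 15 — 6 moves in all.
Check: all required cells visited.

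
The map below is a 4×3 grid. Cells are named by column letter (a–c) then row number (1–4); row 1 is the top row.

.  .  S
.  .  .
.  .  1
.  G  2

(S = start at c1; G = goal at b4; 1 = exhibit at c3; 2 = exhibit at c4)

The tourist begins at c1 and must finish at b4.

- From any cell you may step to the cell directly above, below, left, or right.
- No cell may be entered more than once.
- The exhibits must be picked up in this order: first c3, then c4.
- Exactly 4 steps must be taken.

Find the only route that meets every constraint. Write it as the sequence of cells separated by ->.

c1 -> c2 -> c3 -> c4 -> b4

The waypoints must appear in the order c3, c4, with no cell reused.
Route from c1: 3× down (reaching c4), left to b4 — 4 moves in all.
Check: order respected (1 at step 2, 2 at step 3); 4 moves as required.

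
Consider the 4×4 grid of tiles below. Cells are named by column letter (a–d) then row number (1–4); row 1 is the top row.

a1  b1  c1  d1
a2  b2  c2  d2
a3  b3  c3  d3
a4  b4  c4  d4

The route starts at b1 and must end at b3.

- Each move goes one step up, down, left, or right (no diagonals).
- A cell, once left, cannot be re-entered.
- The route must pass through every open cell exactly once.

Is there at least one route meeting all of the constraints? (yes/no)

Colour the cells like a checkerboard: each orthogonal step flips colour, so a Hamiltonian route alternates colours. Here there are 8 cells of one colour and 8 of the other, with start on the same colour as the goal — the counts and endpoints can't be arranged into an alternating sequence of length 16, so no Hamiltonian route exists.

no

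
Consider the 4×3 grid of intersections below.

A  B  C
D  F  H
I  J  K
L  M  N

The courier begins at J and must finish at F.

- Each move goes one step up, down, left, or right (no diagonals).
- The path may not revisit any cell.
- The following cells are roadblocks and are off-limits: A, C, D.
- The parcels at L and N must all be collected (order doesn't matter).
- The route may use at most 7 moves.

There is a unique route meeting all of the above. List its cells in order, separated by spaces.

J I L M N K H F

The budget equals the shortest possible length, so every move has to be on a shortest route through the required cells.
Route from J: left to I, down to L, 2× right (reaching N), 2× up (reaching H), left to F — 7 moves in all.
Check: all required cells visited; 7 ≤ 7 moves.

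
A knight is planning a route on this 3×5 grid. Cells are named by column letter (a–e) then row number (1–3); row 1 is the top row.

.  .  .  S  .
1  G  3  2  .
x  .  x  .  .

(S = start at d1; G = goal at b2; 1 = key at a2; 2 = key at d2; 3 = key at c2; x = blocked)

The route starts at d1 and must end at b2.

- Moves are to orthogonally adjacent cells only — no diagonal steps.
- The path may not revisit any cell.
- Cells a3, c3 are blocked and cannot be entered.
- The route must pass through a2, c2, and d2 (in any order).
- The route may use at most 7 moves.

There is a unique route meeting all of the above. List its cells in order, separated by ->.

d1 -> d2 -> c2 -> c1 -> b1 -> a1 -> a2 -> b2

Any route must reach a2, c2, and d2 and still end at b2 within 7 moves, so the order of the required stops is forced.
Route from d1: down 1 to d2, left 1 to c2, up 1 to c1, left 2 to a1, down 1 to a2, right 1 to b2 — 7 moves in all.
Check: all required cells visited; 7 ≤ 7 moves.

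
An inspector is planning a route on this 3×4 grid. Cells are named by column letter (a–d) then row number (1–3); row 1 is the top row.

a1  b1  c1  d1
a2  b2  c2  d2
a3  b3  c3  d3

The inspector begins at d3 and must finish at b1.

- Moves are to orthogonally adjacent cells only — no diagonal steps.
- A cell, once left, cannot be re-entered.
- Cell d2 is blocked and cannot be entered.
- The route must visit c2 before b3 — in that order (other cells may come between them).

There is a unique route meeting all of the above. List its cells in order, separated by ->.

The waypoints must appear in the order c2, b3, with no cell reused.
Route from d3: left to c3, up to c2, left to b2, down to b3, left to a3, 2× up (reaching a1), right to b1 — 8 moves in all.
Check: order respected (c2 at step 2, b3 at step 4).

d3 -> c3 -> c2 -> b2 -> b3 -> a3 -> a2 -> a1 -> b1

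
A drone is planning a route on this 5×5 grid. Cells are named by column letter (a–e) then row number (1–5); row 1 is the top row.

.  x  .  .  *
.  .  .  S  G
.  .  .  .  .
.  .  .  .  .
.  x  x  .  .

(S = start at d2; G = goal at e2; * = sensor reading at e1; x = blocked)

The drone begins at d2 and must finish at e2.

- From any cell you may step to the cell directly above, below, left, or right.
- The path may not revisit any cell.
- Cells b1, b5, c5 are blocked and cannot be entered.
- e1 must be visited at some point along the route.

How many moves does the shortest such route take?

Any route passes through e1 somewhere between d2 and e2. Summing Manhattan distances along the two legs (d2 → e1 → e2) gives a lower bound of 2 + 1 = 3 moves.
A route of 3 moves achieves this: d2 → d1 → e1 → e2.
Since 3 matches the lower bound, it is optimal.

3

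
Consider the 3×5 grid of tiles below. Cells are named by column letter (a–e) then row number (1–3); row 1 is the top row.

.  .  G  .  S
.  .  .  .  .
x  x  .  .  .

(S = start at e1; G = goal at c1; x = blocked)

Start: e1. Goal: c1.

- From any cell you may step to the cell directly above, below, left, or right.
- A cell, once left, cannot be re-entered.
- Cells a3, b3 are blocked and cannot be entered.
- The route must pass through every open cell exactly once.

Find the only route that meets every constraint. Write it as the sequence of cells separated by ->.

Need to visit all 13 open cells exactly once, starting at e1 and ending at c1.
Cell c3 has only two open neighbours (c2 and d3), so the path must pass straight through it: one of those is the cell it's entered from and the other is where it exits.
Route from e1: left 1 to d1, down 1 to d2, right 1 to e2, down 1 to e3, left 2 to c3, up 1 to c2, left 2 to a2, up 1 to a1, right 2 to c1 — 12 moves in all.
Check: all 13 open cells covered.

e1 -> d1 -> d2 -> e2 -> e3 -> d3 -> c3 -> c2 -> b2 -> a2 -> a1 -> b1 -> c1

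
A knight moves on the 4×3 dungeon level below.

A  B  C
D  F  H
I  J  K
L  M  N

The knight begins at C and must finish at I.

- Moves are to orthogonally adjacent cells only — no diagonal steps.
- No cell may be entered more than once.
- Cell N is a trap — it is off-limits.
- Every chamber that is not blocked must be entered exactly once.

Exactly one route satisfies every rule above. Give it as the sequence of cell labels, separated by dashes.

Need to visit all 11 open cells exactly once, starting at C and ending at I.
Cell M has only two open neighbours (J and L), so the path must pass straight through it: one of those is the cell it's entered from and the other is where it exits.
Route from C: 2× left (reaching A), down to D, 2× right (reaching H), down to K, left to J, down to M, left to L, up to I — 10 moves in all.
Check: all 11 open cells covered.

C - B - A - D - F - H - K - J - M - L - I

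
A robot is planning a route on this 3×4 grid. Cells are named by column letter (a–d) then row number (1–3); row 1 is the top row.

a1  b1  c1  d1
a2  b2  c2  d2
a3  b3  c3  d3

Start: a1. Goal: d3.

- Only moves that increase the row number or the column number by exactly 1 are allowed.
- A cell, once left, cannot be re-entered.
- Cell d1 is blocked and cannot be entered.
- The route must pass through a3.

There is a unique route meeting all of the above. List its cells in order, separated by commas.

Moves only go right or down, so the column and row indices never decrease.
Route from a1: 2× down (reaching a3), 3× right (reaching d3) — 5 moves in all.
Check: all required cells visited.

a1, a2, a3, b3, c3, d3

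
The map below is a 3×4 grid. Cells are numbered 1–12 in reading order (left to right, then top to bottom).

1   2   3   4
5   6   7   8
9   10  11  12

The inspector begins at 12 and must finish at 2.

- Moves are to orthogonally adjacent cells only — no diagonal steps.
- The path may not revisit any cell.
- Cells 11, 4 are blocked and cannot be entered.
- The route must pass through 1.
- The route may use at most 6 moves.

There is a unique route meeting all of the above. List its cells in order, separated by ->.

The budget equals the shortest possible length, so every move has to be on a shortest route through the required cells.
Route from 12: up to 8, 3× left (reaching 5), up to 1, right to 2 — 6 moves in all.
Check: all required cells visited; 6 ≤ 6 moves.

12 -> 8 -> 7 -> 6 -> 5 -> 1 -> 2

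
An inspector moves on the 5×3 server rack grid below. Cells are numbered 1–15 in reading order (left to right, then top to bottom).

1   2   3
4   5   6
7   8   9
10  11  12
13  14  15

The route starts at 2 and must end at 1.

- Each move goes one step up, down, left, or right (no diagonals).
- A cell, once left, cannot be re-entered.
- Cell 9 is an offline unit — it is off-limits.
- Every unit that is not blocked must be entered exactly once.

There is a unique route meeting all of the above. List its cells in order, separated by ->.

2 -> 3 -> 6 -> 5 -> 8 -> 11 -> 12 -> 15 -> 14 -> 13 -> 10 -> 7 -> 4 -> 1

Need to visit all 14 open cells exactly once, starting at 2 and ending at 1.
Cell 15 has only two open neighbours (12 and 14), so the path must pass straight through it: one of those is the cell it's entered from and the other is where it exits.
Route from 2: right 1 to 3, down 1 to 6, left 1 to 5, down 2 to 11, right 1 to 12, down 1 to 15, left 2 to 13, up 4 to 1 — 13 moves in all.
Check: all 14 open cells covered.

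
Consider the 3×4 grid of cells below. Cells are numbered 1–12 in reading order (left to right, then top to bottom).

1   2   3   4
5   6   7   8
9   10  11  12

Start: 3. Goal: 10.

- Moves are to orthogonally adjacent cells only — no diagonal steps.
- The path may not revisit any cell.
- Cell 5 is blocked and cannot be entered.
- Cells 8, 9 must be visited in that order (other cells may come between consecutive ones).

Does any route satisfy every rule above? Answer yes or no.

9 must be visited but has only one open neighbour (10), and it is neither the start nor the goal — the route would have to enter and leave through 10, re-entering it.

no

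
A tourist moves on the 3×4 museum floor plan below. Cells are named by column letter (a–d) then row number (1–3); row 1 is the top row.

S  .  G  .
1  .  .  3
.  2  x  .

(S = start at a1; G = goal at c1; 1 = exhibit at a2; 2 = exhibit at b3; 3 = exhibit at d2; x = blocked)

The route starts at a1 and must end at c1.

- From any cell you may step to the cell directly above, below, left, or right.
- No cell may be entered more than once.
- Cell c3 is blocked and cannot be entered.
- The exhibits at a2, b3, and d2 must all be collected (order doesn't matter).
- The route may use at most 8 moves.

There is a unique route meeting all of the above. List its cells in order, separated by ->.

a1 -> a2 -> a3 -> b3 -> b2 -> c2 -> d2 -> d1 -> c1

The budget equals the shortest possible length, so every move has to be on a shortest route through the required cells.
Route from a1: 2× down (reaching a3), right to b3, up to b2, 2× right (reaching d2), up to d1, left to c1 — 8 moves in all.
Check: all required cells visited; 8 ≤ 8 moves.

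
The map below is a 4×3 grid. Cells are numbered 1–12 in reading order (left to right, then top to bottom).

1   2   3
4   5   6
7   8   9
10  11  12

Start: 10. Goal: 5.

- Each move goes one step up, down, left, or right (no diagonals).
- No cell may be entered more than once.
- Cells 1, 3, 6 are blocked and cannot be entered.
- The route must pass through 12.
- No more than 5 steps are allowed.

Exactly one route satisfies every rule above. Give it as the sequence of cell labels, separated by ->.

The budget equals the shortest possible length, so every move has to be on a shortest route through the required cells.
Route from 10: 2× right (reaching 12), up to 9, left to 8, up to 5 — 5 moves in all.
Check: all required cells visited; 5 ≤ 5 moves.

10 -> 11 -> 12 -> 9 -> 8 -> 5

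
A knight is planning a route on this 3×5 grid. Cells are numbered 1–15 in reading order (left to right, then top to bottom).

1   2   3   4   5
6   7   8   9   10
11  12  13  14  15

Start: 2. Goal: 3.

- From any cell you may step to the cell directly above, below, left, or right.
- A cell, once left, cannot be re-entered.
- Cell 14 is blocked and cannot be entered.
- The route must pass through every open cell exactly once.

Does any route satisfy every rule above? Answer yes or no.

no

Cell 15 has only one open neighbour but is neither the start nor the goal, so a Hamiltonian route would have to both enter and leave it through the same neighbour — impossible without revisiting.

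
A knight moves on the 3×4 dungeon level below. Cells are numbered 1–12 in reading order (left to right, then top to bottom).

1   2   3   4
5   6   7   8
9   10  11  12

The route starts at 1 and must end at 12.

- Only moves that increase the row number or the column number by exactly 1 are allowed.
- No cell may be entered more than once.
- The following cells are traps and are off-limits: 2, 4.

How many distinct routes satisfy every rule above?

4

A right/down-only route from 1 to 12 makes exactly 2 down-moves and 3 right-moves in some order.
With no other constraints that would be C(5,2) = 10 routes.
Subtract routes through each blocked cell (inclusion–exclusion for overlaps): − through 2: 6 − through 4: 1 + through 2&4: 1 → 4.
That gives 4 routes.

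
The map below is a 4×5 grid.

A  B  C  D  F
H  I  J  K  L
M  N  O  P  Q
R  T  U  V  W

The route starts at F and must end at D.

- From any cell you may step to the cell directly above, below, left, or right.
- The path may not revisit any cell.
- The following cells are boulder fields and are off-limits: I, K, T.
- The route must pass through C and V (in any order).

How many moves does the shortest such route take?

Any route passes through C and V in some order between F and D. Summing Manhattan distances along each leg and taking the cheapest ordering (F → V → C → D) gives a lower bound of 4 + 4 + 1 = 9 moves.
A route of 9 moves achieves this: F → L → Q → W → V → P → O → J → C → D.
Since 9 matches the lower bound, it is optimal.

9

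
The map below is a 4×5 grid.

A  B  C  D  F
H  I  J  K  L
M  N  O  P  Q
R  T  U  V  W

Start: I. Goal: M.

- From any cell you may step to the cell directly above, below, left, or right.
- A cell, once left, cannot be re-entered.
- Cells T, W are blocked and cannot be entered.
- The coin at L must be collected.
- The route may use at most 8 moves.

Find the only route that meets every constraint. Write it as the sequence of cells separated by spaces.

Any route must reach L and still end at M within 8 moves, so the order of the required stops is forced.
Route from I: right 3 to L, down 1 to Q, left 4 to M — 8 moves in all.
Check: all required cells visited; 8 ≤ 8 moves.

I J K L Q P O N M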